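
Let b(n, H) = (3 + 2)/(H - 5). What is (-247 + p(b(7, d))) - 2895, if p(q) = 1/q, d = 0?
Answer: -3143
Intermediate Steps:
b(n, H) = 5/(-5 + H)
(-247 + p(b(7, d))) - 2895 = (-247 + 1/(5/(-5 + 0))) - 2895 = (-247 + 1/(5/(-5))) - 2895 = (-247 + 1/(5*(-⅕))) - 2895 = (-247 + 1/(-1)) - 2895 = (-247 - 1) - 2895 = -248 - 2895 = -3143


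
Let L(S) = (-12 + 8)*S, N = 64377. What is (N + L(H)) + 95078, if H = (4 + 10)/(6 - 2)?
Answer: 159441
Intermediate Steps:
H = 7/2 (H = 14/4 = (¼)*14 = 7/2 ≈ 3.5000)
L(S) = -4*S
(N + L(H)) + 95078 = (64377 - 4*7/2) + 95078 = (64377 - 14) + 95078 = 64363 + 95078 = 159441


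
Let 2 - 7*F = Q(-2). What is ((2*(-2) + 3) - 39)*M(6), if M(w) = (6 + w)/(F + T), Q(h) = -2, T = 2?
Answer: -560/3 ≈ -186.67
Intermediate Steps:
F = 4/7 (F = 2/7 - ⅐*(-2) = 2/7 + 2/7 = 4/7 ≈ 0.57143)
M(w) = 7/3 + 7*w/18 (M(w) = (6 + w)/(4/7 + 2) = (6 + w)/(18/7) = (6 + w)*(7/18) = 7/3 + 7*w/18)
((2*(-2) + 3) - 39)*M(6) = ((2*(-2) + 3) - 39)*(7/3 + (7/18)*6) = ((-4 + 3) - 39)*(7/3 + 7/3) = (-1 - 39)*(14/3) = -40*14/3 = -560/3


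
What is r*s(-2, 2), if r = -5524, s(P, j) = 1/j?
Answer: -2762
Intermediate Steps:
r*s(-2, 2) = -5524/2 = -5524*½ = -2762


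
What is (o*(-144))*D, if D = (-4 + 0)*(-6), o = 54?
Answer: -186624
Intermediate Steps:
D = 24 (D = -4*(-6) = 24)
(o*(-144))*D = (54*(-144))*24 = -7776*24 = -186624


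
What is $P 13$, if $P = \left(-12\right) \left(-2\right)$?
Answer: $312$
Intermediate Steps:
$P = 24$
$P 13 = 24 \cdot 13 = 312$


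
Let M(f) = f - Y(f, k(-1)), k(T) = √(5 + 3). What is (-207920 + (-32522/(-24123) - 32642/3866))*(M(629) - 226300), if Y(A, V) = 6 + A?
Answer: 2194170266971909522/46629759 ≈ 4.7055e+10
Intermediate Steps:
k(T) = 2*√2 (k(T) = √8 = 2*√2)
M(f) = -6 (M(f) = f - (6 + f) = f + (-6 - f) = -6)
(-207920 + (-32522/(-24123) - 32642/3866))*(M(629) - 226300) = (-207920 + (-32522/(-24123) - 32642/3866))*(-6 - 226300) = (-207920 + (-32522*(-1/24123) - 32642*1/3866))*(-226306) = (-207920 + (32522/24123 - 16321/1933))*(-226306) = (-207920 - 330846457/46629759)*(-226306) = -9695590337737/46629759*(-226306) = 2194170266971909522/46629759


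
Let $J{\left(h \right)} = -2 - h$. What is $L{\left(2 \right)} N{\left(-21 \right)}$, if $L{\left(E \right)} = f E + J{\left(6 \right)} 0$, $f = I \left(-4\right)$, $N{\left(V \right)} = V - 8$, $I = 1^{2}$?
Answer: $232$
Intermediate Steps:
$I = 1$
$N{\left(V \right)} = -8 + V$ ($N{\left(V \right)} = V - 8 = -8 + V$)
$f = -4$ ($f = 1 \left(-4\right) = -4$)
$L{\left(E \right)} = - 4 E$ ($L{\left(E \right)} = - 4 E + \left(-2 - 6\right) 0 = - 4 E - 0 = - 4 E + 0 = - 4 E$)
$L{\left(2 \right)} N{\left(-21 \right)} = \left(-4\right) 2 \left(-8 - 21\right) = \left(-8\right) \left(-29\right) = 232$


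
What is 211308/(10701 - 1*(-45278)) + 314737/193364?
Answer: 58478022635/10824323356 ≈ 5.4025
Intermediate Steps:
211308/(10701 - 1*(-45278)) + 314737/193364 = 211308/(10701 + 45278) + 314737*(1/193364) = 211308/55979 + 314737/193364 = 58478022635/10824323356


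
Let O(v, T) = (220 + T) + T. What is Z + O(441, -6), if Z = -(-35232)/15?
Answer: 12784/5 ≈ 2556.8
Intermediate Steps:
O(v, T) = 220 + 2*T
Z = 11744/5 (Z = -(-35232)/15 = -1468*(-8/5) = 11744/5 ≈ 2348.8)
Z + O(441, -6) = 11744/5 + (220 + 2*(-6)) = 11744/5 + (220 - 12) = 11744/5 + 208 = 12784/5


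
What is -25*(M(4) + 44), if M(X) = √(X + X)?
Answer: -1100 - 50*√2 ≈ -1170.7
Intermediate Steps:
M(X) = √2*√X (M(X) = √(2*X) = √2*√X)
-25*(M(4) + 44) = -25*(√2*√4 + 44) = -25*(√2*2 + 44) = -25*(2*√2 + 44) = -25*(44 + 2*√2) = -1100 - 50*√2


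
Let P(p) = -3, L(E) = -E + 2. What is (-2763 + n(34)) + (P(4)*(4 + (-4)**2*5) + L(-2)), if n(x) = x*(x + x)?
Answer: -699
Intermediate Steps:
L(E) = 2 - E
n(x) = 2*x**2 (n(x) = x*(2*x) = 2*x**2)
(-2763 + n(34)) + (P(4)*(4 + (-4)**2*5) + L(-2)) = (-2763 + 2*34**2) + (-3*(4 + (-4)**2*5) + (2 - 1*(-2))) = (-2763 + 2*1156) + (-3*(4 + 16*5) + (2 + 2)) = (-2763 + 2312) + (-3*(4 + 80) + 4) = -451 + (-3*84 + 4) = -451 + (-252 + 4) = -451 - 248 = -699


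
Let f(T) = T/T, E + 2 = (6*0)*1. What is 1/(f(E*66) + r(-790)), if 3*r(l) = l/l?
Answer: ¾ ≈ 0.75000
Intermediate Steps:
E = -2 (E = -2 + (6*0)*1 = -2 + 0*1 = -2 + 0 = -2)
r(l) = ⅓ (r(l) = (l/l)/3 = (⅓)*1 = ⅓)
f(T) = 1
1/(f(E*66) + r(-790)) = 1/(1 + ⅓) = 1/(4/3) = ¾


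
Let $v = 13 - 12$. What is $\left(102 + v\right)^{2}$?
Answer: $10609$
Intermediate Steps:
$v = 1$ ($v = 13 - 12 = 1$)
$\left(102 + v\right)^{2} = \left(102 + 1\right)^{2} = 103^{2} = 10609$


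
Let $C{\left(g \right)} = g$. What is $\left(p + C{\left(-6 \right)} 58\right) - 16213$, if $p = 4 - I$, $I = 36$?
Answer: $-16593$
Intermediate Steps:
$p = -32$ ($p = 4 - 36 = -32$)
$\left(p + C{\left(-6 \right)} 58\right) - 16213 = \left(-32 - 348\right) - 16213 = -380 - 16213 = -16593$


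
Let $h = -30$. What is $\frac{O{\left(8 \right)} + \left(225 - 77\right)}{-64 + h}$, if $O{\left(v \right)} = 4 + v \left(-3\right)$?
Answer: $- \frac{64}{47} \approx -1.3617$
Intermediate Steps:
$O{\left(v \right)} = 4 - 3 v$
$\frac{O{\left(8 \right)} + \left(225 - 77\right)}{-64 + h} = \frac{\left(4 - 24\right) + \left(225 - 77\right)}{-64 - 30} = \frac{\left(4 - 24\right) + 148}{-94} = \left(-20 + 148\right) \left(- \frac{1}{94}\right) = 128 \left(- \frac{1}{94}\right) = - \frac{64}{47}$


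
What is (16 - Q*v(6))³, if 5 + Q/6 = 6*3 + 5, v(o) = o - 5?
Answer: -778688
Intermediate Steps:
v(o) = -5 + o
Q = 108 (Q = -30 + 6*(6*3 + 5) = -30 + 6*(18 + 5) = -30 + 6*23 = -30 + 138 = 108)
(16 - Q*v(6))³ = (16 - 108*(-5 + 6))³ = (16 - 108)³ = (-92)³ = -778688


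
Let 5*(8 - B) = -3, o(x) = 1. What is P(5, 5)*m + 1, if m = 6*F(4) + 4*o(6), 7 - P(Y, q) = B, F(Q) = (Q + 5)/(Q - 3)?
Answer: -459/5 ≈ -91.800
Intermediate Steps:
F(Q) = (5 + Q)/(-3 + Q)
B = 43/5 (B = 8 - 1/5*(-3) = 8 + 3/5 = 43/5 ≈ 8.6000)
P(Y, q) = -8/5 (P(Y, q) = 7 - 1*43/5 = 7 - 43/5 = -8/5)
m = 58 (m = 6*((5 + 4)/(-3 + 4)) + 4*1 = 6*(9/1) + 4 = 6*(1*9) + 4 = 6*9 + 4 = 54 + 4 = 58)
P(5, 5)*m + 1 = -8/5*58 + 1 = -464/5 + 1 = -459/5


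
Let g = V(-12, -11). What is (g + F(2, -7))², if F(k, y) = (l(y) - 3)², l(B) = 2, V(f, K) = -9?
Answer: 64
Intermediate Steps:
g = -9
F(k, y) = 1 (F(k, y) = (2 - 3)² = (-1)² = 1)
(g + F(2, -7))² = (-9 + 1)² = (-8)² = 64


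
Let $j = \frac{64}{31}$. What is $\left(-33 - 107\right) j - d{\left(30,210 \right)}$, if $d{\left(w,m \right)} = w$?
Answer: $- \frac{9890}{31} \approx -319.03$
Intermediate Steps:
$j = \frac{64}{31}$ ($j = 64 \cdot \frac{1}{31} = \frac{64}{31} \approx 2.0645$)
$\left(-33 - 107\right) j - d{\left(30,210 \right)} = \left(-33 - 107\right) \frac{64}{31} - 30 = \left(-140\right) \frac{64}{31} - 30 = - \frac{8960}{31} - 30 = - \frac{9890}{31}$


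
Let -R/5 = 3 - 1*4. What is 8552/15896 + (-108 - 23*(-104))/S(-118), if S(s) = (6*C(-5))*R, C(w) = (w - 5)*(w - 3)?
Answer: 1775977/1192200 ≈ 1.4897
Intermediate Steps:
C(w) = (-5 + w)*(-3 + w)
R = 5 (R = -5*(3 - 1*4) = -5*(3 - 4) = -5*(-1) = 5)
S(s) = 2400 (S(s) = (6*(15 + (-5)**2 - 8*(-5)))*5 = (6*(15 + 25 + 40))*5 = (6*80)*5 = 480*5 = 2400)
8552/15896 + (-108 - 23*(-104))/S(-118) = 8552/15896 + (-108 - 23*(-104))/2400 = 8552*(1/15896) + (-108 + 2392)*(1/2400) = 1069/1987 + 2284*(1/2400) = 1069/1987 + 571/600 = 1775977/1192200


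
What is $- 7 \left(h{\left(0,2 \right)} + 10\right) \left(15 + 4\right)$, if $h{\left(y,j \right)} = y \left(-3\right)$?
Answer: $-1330$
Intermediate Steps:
$h{\left(y,j \right)} = - 3 y$
$- 7 \left(h{\left(0,2 \right)} + 10\right) \left(15 + 4\right) = - 7 \left(\left(-3\right) 0 + 10\right) \left(15 + 4\right) = - 7 \left(0 + 10\right) 19 = - 7 \cdot 10 \cdot 19 = \left(-7\right) 190 = -1330$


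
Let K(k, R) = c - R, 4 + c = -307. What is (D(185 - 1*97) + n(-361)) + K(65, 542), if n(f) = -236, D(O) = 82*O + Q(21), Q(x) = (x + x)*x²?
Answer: 24649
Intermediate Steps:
c = -311 (c = -4 - 307 = -311)
Q(x) = 2*x³ (Q(x) = (2*x)*x² = 2*x³)
D(O) = 18522 + 82*O (D(O) = 82*O + 2*21³ = 82*O + 2*9261 = 82*O + 18522 = 18522 + 82*O)
K(k, R) = -311 - R
(D(185 - 1*97) + n(-361)) + K(65, 542) = ((18522 + 82*(185 - 1*97)) - 236) + (-311 - 1*542) = ((18522 + 82*(185 - 97)) - 236) + (-311 - 542) = ((18522 + 82*88) - 236) - 853 = ((18522 + 7216) - 236) - 853 = (25738 - 236) - 853 = 25502 - 853 = 24649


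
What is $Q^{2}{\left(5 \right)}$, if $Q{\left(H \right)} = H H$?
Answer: $625$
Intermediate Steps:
$Q{\left(H \right)} = H^{2}$
$Q^{2}{\left(5 \right)} = \left(5^{2}\right)^{2} = 25^{2} = 625$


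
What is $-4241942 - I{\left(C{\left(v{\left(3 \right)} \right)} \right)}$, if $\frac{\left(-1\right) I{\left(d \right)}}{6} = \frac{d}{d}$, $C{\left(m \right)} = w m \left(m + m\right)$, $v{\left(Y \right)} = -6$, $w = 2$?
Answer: $-4241936$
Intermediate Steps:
$C{\left(m \right)} = 4 m^{2}$ ($C{\left(m \right)} = 2 m \left(m + m\right) = 2 m 2 m = 4 m^{2}$)
$I{\left(d \right)} = -6$ ($I{\left(d \right)} = - 6 \frac{d}{d} = \left(-6\right) 1 = -6$)
$-4241942 - I{\left(C{\left(v{\left(3 \right)} \right)} \right)} = -4241942 - -6 = -4241942 + 6 = -4241936$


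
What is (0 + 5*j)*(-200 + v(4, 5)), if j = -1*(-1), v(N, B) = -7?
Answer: -1035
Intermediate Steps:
j = 1
(0 + 5*j)*(-200 + v(4, 5)) = (0 + 5*1)*(-200 - 7) = (0 + 5)*(-207) = 5*(-207) = -1035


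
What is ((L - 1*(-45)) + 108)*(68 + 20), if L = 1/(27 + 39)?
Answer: 40396/3 ≈ 13465.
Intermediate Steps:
L = 1/66 ≈ 0.015152
((L - 1*(-45)) + 108)*(68 + 20) = ((1/66 - 1*(-45)) + 108)*(68 + 20) = ((1/66 + 45) + 108)*88 = (2971/66 + 108)*88 = (10099/66)*88 = 40396/3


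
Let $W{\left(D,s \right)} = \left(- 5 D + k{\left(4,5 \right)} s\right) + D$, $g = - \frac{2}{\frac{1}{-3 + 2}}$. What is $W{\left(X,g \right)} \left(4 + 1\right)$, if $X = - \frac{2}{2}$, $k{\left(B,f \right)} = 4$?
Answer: $60$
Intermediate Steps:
$X = -1$ ($X = \left(-2\right) \frac{1}{2} = -1$)
$g = 2$ ($g = - \frac{2}{\frac{1}{-1}} = - \frac{2}{-1} = \left(-2\right) \left(-1\right) = 2$)
$W{\left(D,s \right)} = - 4 D + 4 s$ ($W{\left(D,s \right)} = \left(- 5 D + 4 s\right) + D = - 4 D + 4 s$)
$W{\left(X,g \right)} \left(4 + 1\right) = \left(\left(-4\right) \left(-1\right) + 4 \cdot 2\right) \left(4 + 1\right) = \left(4 + 8\right) 5 = 12 \cdot 5 = 60$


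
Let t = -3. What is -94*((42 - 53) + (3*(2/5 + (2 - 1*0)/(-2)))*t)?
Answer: 2632/5 ≈ 526.40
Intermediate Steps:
-94*((42 - 53) + (3*(2/5 + (2 - 1*0)/(-2)))*t) = -94*((42 - 53) + (3*(2/5 + (2 - 1*0)/(-2)))*(-3)) = -94*(-11 + (3*(2*(⅕) + (2 + 0)*(-½)))*(-3)) = -94*(-11 + (3*(⅖ + 2*(-½)))*(-3)) = -94*(-11 + (3*(⅖ - 1))*(-3)) = -94*(-11 + (3*(-⅗))*(-3)) = -94*(-11 - 9/5*(-3)) = -94*(-11 + 27/5) = -94*(-28/5) = 2632/5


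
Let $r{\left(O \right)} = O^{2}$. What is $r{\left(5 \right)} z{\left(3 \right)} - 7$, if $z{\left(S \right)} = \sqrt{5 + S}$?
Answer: $-7 + 50 \sqrt{2} \approx 63.711$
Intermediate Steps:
$r{\left(5 \right)} z{\left(3 \right)} - 7 = 5^{2} \sqrt{5 + 3} - 7 = 25 \sqrt{8} - 7 = 25 \cdot 2 \sqrt{2} - 7 = 50 \sqrt{2} - 7 = -7 + 50 \sqrt{2}$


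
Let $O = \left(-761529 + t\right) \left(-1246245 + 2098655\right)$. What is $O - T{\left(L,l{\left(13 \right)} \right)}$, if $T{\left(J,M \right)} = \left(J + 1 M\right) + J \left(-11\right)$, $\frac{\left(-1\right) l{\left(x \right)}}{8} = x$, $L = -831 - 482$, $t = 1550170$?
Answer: $672245461784$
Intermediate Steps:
$L = -1313$
$l{\left(x \right)} = - 8 x$
$T{\left(J,M \right)} = M - 10 J$ ($T{\left(J,M \right)} = \left(J + M\right) - 11 J = M - 10 J$)
$O = 672245474810$ ($O = \left(-761529 + 1550170\right) \left(-1246245 + 2098655\right) = 788641 \cdot 852410 = 672245474810$)
$O - T{\left(L,l{\left(13 \right)} \right)} = 672245474810 - \left(\left(-8\right) 13 - -13130\right) = 672245474810 - \left(-104 + 13130\right) = 672245474810 - 13026 = 672245461784$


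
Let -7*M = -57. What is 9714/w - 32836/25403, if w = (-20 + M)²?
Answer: 11865265154/175001267 ≈ 67.801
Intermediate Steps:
M = 57/7 (M = -⅐*(-57) = 57/7 ≈ 8.1429)
w = 6889/49 (w = (-20 + 57/7)² = (-83/7)² = 6889/49 ≈ 140.59)
9714/w - 32836/25403 = 9714/(6889/49) - 32836/25403 = 9714*(49/6889) - 32836*1/25403 = 475986/6889 - 32836/25403 = 11865265154/175001267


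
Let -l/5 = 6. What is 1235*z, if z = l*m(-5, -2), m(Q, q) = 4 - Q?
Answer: -333450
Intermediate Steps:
l = -30 (l = -5*6 = -30)
z = -270 (z = -30*(4 - 1*(-5)) = -30*(4 + 5) = -30*9 = -270)
1235*z = 1235*(-270) = -333450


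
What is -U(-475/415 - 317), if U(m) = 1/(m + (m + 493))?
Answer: 83/11893 ≈ 0.0069789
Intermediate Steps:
U(m) = 1/(493 + 2*m) (U(m) = 1/(m + (493 + m)) = 1/(493 + 2*m))
-U(-475/415 - 317) = -1/(493 + 2*(-475/415 - 317)) = -1/(493 + 2*(-475*1/415 - 317)) = -1/(493 + 2*(-95/83 - 317)) = -1/(493 + 2*(-26406/83)) = -1/(493 - 52812/83) = -1/(-11893/83) = -1*(-83/11893) = 83/11893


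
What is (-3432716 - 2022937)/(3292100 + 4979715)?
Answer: -5455653/8271815 ≈ -0.65955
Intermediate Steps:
(-3432716 - 2022937)/(3292100 + 4979715) = -5455653/8271815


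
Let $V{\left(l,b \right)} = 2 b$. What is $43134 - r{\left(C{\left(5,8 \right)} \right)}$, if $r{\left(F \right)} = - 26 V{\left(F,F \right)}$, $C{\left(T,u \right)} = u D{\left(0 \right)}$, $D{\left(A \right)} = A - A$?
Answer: $43134$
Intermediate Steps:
$D{\left(A \right)} = 0$
$C{\left(T,u \right)} = 0$ ($C{\left(T,u \right)} = u 0 = 0$)
$r{\left(F \right)} = - 52 F$ ($r{\left(F \right)} = - 26 \cdot 2 F = - 52 F$)
$43134 - r{\left(C{\left(5,8 \right)} \right)} = 43134 - \left(-52\right) 0 = 43134 - 0 = 43134 + 0 = 43134$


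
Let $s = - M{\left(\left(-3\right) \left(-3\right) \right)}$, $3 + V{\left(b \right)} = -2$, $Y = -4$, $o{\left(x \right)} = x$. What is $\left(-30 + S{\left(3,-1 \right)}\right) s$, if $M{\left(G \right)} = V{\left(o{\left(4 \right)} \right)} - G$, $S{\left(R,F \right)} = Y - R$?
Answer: $-518$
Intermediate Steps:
$V{\left(b \right)} = -5$ ($V{\left(b \right)} = -3 - 2 = -5$)
$S{\left(R,F \right)} = -4 - R$
$M{\left(G \right)} = -5 - G$
$s = 14$ ($s = - (-5 - \left(-3\right) \left(-3\right)) = - (-5 - 9) = \left(-1\right) \left(-14\right) = 14$)
$\left(-30 + S{\left(3,-1 \right)}\right) s = \left(-30 - 7\right) 14 = \left(-37\right) 14 = -518$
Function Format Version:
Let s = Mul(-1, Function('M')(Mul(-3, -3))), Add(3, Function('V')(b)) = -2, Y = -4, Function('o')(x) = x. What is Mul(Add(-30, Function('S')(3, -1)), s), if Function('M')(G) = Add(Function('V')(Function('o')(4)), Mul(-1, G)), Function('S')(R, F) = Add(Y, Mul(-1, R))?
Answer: -518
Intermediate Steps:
Function('V')(b) = -5 (Function('V')(b) = Add(-3, -2) = -5)
Function('S')(R, F) = Add(-4, Mul(-1, R))
Function('M')(G) = Add(-5, Mul(-1, G))
s = 14 (s = Mul(-1, Add(-5, Mul(-1, Mul(-3, -3)))) = Mul(-1, Add(-5, Mul(-1, 9))) = Mul(-1, Add(-5, -9)) = Mul(-1, -14) = 14)
Mul(Add(-30, Function('S')(3, -1)), s) = Mul(Add(-30, Add(-4, Mul(-1, 3))), 14) = Mul(Add(-30, Add(-4, -3)), 14) = Mul(Add(-30, -7), 14) = Mul(-37, 14) = -518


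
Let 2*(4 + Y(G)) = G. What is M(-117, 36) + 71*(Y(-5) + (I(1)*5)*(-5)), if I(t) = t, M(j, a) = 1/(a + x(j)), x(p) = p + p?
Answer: -221414/99 ≈ -2236.5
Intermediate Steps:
x(p) = 2*p
M(j, a) = 1/(a + 2*j)
Y(G) = -4 + G/2
M(-117, 36) + 71*(Y(-5) + (I(1)*5)*(-5)) = 1/(36 + 2*(-117)) + 71*((-4 + (½)*(-5)) + (1*5)*(-5)) = 1/(36 - 234) + 71*((-4 - 5/2) + 5*(-5)) = 1/(-198) + 71*(-13/2 - 25) = -1/198 + 71*(-63/2) = -1/198 - 4473/2 = -221414/99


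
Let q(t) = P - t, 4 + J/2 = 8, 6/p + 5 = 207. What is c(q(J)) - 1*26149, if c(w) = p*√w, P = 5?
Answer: -26149 + 3*I*√3/101 ≈ -26149.0 + 0.051447*I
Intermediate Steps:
p = 3/101 (p = 6/(-5 + 207) = 6/202 = 6*(1/202) = 3/101 ≈ 0.029703)
J = 8 (J = -8 + 2*8 = -8 + 16 = 8)
q(t) = 5 - t
c(w) = 3*√w/101
c(q(J)) - 1*26149 = 3*√(5 - 1*8)/101 - 1*26149 = 3*√(5 - 8)/101 - 26149 = 3*√(-3)/101 - 26149 = 3*(I*√3)/101 - 26149 = 3*I*√3/101 - 26149 = -26149 + 3*I*√3/101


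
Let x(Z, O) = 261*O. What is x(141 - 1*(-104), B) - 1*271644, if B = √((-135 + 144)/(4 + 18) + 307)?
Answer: -271644 + 261*√148786/22 ≈ -2.6707e+5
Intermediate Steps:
B = √148786/22 (B = √(9/22 + 307) = √(6763/22) = √148786/22 ≈ 17.533)
x(141 - 1*(-104), B) - 1*271644 = 261*(√148786/22) - 1*271644 = 261*√148786/22 - 271644 = -271644 + 261*√148786/22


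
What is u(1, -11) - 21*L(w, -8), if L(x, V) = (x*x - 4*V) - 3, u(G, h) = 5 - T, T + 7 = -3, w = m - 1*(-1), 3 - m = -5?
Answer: -2295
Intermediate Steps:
m = 8 (m = 3 - 1*(-5) = 3 + 5 = 8)
w = 9 (w = 8 - 1*(-1) = 8 + 1 = 9)
T = -10 (T = -7 - 3 = -10)
u(G, h) = 15 (u(G, h) = 5 - 1*(-10) = 5 + 10 = 15)
L(x, V) = -3 + x**2 - 4*V (L(x, V) = (x**2 - 4*V) - 3 = -3 + x**2 - 4*V)
u(1, -11) - 21*L(w, -8) = 15 - 21*(-3 + 9**2 - 4*(-8)) = 15 - 21*(-3 + 81 + 32) = 15 - 21*110 = 15 - 2310 = -2295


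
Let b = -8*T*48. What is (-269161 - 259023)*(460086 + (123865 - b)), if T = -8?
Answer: -306810993736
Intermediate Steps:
b = 3072 (b = -8*(-8)*48 = 64*48 = 3072)
(-269161 - 259023)*(460086 + (123865 - b)) = (-269161 - 259023)*(460086 + (123865 - 1*3072)) = -528184*(460086 + (123865 - 3072)) = -528184*(460086 + 120793) = -528184*580879 = -306810993736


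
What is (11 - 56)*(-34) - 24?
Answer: 1506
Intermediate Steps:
(11 - 56)*(-34) - 24 = -45*(-34) - 24 = 1530 - 24 = 1506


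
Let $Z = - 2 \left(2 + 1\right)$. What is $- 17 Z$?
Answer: $102$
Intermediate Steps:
$Z = -6$ ($Z = \left(-2\right) 3 = -6$)
$- 17 Z = \left(-17\right) \left(-6\right) = 102$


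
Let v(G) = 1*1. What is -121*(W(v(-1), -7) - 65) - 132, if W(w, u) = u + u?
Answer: 9427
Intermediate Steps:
v(G) = 1
W(w, u) = 2*u
-121*(W(v(-1), -7) - 65) - 132 = -121*(2*(-7) - 65) - 132 = -121*(-14 - 65) - 132 = -121*(-79) - 132 = 9559 - 132 = 9427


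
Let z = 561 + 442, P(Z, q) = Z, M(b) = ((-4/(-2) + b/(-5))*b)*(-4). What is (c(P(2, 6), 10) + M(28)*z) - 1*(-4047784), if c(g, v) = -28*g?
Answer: 22260688/5 ≈ 4.4521e+6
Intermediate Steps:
M(b) = -4*b*(2 - b/5) (M(b) = ((-4*(-½) + b*(-⅕))*b)*(-4) = ((2 - b/5)*b)*(-4) = (b*(2 - b/5))*(-4) = -4*b*(2 - b/5))
z = 1003
(c(P(2, 6), 10) + M(28)*z) - 1*(-4047784) = (-28*2 + ((⅘)*28*(-10 + 28))*1003) - 1*(-4047784) = (-56 + ((⅘)*28*18)*1003) + 4047784 = (-56 + (2016/5)*1003) + 4047784 = (-56 + 2022048/5) + 4047784 = 2021768/5 + 4047784 = 22260688/5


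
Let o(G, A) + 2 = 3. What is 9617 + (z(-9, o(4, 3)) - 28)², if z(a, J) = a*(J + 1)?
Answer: 11733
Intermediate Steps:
o(G, A) = 1 (o(G, A) = -2 + 3 = 1)
z(a, J) = a*(1 + J)
9617 + (z(-9, o(4, 3)) - 28)² = 9617 + (-9*(1 + 1) - 28)² = 9617 + (-9*2 - 28)² = 9617 + (-18 - 28)² = 9617 + (-46)² = 9617 + 2116 = 11733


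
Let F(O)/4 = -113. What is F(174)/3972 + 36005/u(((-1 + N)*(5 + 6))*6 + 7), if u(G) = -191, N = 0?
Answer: -35774548/189663 ≈ -188.62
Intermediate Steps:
F(O) = -452 (F(O) = 4*(-113) = -452)
F(174)/3972 + 36005/u(((-1 + N)*(5 + 6))*6 + 7) = -452/3972 + 36005/(-191) = -452*1/3972 + 36005*(-1/191) = -113/993 - 36005/191 = -35774548/189663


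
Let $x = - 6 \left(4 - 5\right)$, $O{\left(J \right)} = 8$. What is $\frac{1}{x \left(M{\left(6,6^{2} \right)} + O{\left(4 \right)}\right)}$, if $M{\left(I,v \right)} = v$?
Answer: $\frac{1}{264} \approx 0.0037879$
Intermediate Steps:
$x = 6$ ($x = \left(-6\right) \left(-1\right) = 6$)
$\frac{1}{x \left(M{\left(6,6^{2} \right)} + O{\left(4 \right)}\right)} = \frac{1}{6 \left(6^{2} + 8\right)} = \frac{1}{6 \left(36 + 8\right)} = \frac{1}{6 \cdot 44} = \frac{1}{264}$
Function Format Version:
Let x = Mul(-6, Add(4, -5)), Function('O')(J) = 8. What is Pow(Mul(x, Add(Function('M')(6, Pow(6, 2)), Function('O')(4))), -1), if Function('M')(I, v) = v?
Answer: Rational(1, 264) ≈ 0.0037879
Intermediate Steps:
x = 6 (x = Mul(-6, -1) = 6)
Pow(Mul(x, Add(Function('M')(6, Pow(6, 2)), Function('O')(4))), -1) = Pow(Mul(6, Add(Pow(6, 2), 8)), -1) = Pow(Mul(6, Add(36, 8)), -1) = Pow(Mul(6, 44), -1) = Pow(264, -1) = Rational(1, 264)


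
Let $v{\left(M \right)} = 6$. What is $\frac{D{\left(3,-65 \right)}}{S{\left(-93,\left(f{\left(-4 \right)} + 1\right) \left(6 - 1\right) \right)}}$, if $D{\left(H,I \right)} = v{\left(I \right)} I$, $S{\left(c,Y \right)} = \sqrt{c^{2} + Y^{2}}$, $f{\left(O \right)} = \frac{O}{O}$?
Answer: $- \frac{30 \sqrt{8749}}{673} \approx -4.1695$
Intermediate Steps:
$f{\left(O \right)} = 1$
$S{\left(c,Y \right)} = \sqrt{Y^{2} + c^{2}}$
$D{\left(H,I \right)} = 6 I$
$\frac{D{\left(3,-65 \right)}}{S{\left(-93,\left(f{\left(-4 \right)} + 1\right) \left(6 - 1\right) \right)}} = \frac{6 \left(-65\right)}{\sqrt{\left(\left(1 + 1\right) \left(6 - 1\right)\right)^{2} + \left(-93\right)^{2}}} = - \frac{390}{\sqrt{\left(2 \left(6 - 1\right)\right)^{2} + 8649}} = - \frac{390}{\sqrt{\left(2 \cdot 5\right)^{2} + 8649}} = - \frac{390}{\sqrt{10^{2} + 8649}} = - \frac{390}{\sqrt{100 + 8649}} = - \frac{390}{\sqrt{8749}} = - 390 \frac{\sqrt{8749}}{8749} = - \frac{30 \sqrt{8749}}{673}$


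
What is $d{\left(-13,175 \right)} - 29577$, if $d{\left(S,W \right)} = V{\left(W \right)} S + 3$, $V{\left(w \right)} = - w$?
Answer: $-27299$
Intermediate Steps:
$d{\left(S,W \right)} = 3 - S W$ ($d{\left(S,W \right)} = - W S + 3 = - S W + 3 = 3 - S W$)
$d{\left(-13,175 \right)} - 29577 = \left(3 - \left(-13\right) 175\right) - 29577 = \left(3 + 2275\right) - 29577 = 2278 - 29577 = -27299$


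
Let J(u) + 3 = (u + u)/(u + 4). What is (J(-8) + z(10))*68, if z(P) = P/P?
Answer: 136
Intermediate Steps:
J(u) = -3 + 2*u/(4 + u) (J(u) = -3 + (u + u)/(u + 4) = -3 + (2*u)/(4 + u) = -3 + 2*u/(4 + u))
z(P) = 1
(J(-8) + z(10))*68 = ((-12 - 1*(-8))/(4 - 8) + 1)*68 = ((-12 + 8)/(-4) + 1)*68 = (-¼*(-4) + 1)*68 = (1 + 1)*68 = 2*68 = 136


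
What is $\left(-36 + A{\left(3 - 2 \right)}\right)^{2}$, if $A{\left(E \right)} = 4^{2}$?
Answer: $400$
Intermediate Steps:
$A{\left(E \right)} = 16$
$\left(-36 + A{\left(3 - 2 \right)}\right)^{2} = \left(-36 + 16\right)^{2} = \left(-20\right)^{2} = 400$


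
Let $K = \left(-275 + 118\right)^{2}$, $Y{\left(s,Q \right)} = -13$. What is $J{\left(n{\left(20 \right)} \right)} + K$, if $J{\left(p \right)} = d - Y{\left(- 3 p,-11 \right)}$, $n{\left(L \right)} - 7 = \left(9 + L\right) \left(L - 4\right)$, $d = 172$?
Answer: $24834$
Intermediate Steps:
$n{\left(L \right)} = 7 + \left(-4 + L\right) \left(9 + L\right)$ ($n{\left(L \right)} = 7 + \left(9 + L\right) \left(L - 4\right) = 7 + \left(9 + L\right) \left(-4 + L\right) = 7 + \left(-4 + L\right) \left(9 + L\right)$)
$K = 24649$ ($K = \left(-157\right)^{2} = 24649$)
$J{\left(p \right)} = 185$ ($J{\left(p \right)} = 172 - -13 = 172 + 13 = 185$)
$J{\left(n{\left(20 \right)} \right)} + K = 185 + 24649 = 24834$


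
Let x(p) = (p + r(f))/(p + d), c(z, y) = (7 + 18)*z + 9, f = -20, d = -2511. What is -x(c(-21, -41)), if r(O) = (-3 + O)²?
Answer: 13/3027 ≈ 0.0042947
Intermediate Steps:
c(z, y) = 9 + 25*z (c(z, y) = 25*z + 9 = 9 + 25*z)
x(p) = (529 + p)/(-2511 + p) (x(p) = (p + (-3 - 20)²)/(p - 2511) = (p + (-23)²)/(-2511 + p) = (p + 529)/(-2511 + p) = (529 + p)/(-2511 + p))
-x(c(-21, -41)) = -(529 + (9 + 25*(-21)))/(-2511 + (9 + 25*(-21))) = -(529 + (9 - 525))/(-2511 + (9 - 525)) = -(529 - 516)/(-2511 - 516) = -13/(-3027) = -(-1)*13/3027 = -1*(-13/3027) = 13/3027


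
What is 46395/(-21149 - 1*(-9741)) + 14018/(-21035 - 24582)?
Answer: -2276318059/520398736 ≈ -4.3742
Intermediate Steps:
46395/(-21149 - 1*(-9741)) + 14018/(-21035 - 24582) = 46395/(-21149 + 9741) + 14018/(-45617) = 46395/(-11408) + 14018*(-1/45617) = 46395*(-1/11408) - 14018/45617 = -46395/11408 - 14018/45617 = -2276318059/520398736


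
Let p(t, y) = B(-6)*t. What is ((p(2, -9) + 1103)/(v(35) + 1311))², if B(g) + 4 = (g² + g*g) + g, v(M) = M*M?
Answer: 1505529/6431296 ≈ 0.23409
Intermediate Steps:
v(M) = M²
B(g) = -4 + g + 2*g² (B(g) = -4 + ((g² + g*g) + g) = -4 + ((g² + g²) + g) = -4 + (2*g² + g) = -4 + (g + 2*g²) = -4 + g + 2*g²)
p(t, y) = 62*t (p(t, y) = (-4 - 6 + 2*(-6)²)*t = (-4 - 6 + 2*36)*t = (-4 - 6 + 72)*t = 62*t)
((p(2, -9) + 1103)/(v(35) + 1311))² = ((62*2 + 1103)/(35² + 1311))² = ((124 + 1103)/(1225 + 1311))² = (1227/2536)² = 1505529/6431296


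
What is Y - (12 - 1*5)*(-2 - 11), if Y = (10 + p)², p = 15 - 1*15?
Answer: 191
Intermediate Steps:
p = 0 (p = 15 - 15 = 0)
Y = 100 (Y = (10 + 0)² = 10² = 100)
Y - (12 - 1*5)*(-2 - 11) = 100 - (12 - 1*5)*(-2 - 11) = 100 - (12 - 5)*(-13) = 100 - 7*(-13) = 100 - 1*(-91) = 100 + 91 = 191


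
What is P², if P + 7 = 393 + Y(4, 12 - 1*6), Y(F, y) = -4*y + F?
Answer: 133956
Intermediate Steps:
Y(F, y) = F - 4*y
P = 366 (P = -7 + (393 + (4 - 4*(12 - 1*6))) = -7 + (393 + (4 - 4*(12 - 6))) = -7 + (393 + (4 - 4*6)) = -7 + (393 + (4 - 24)) = -7 + (393 - 20) = -7 + 373 = 366)
P² = 366² = 133956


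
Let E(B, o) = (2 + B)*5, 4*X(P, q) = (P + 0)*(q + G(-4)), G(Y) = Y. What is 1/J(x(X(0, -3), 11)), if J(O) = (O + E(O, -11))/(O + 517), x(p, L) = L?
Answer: 132/19 ≈ 6.9474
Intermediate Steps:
X(P, q) = P*(-4 + q)/4 (X(P, q) = ((P + 0)*(q - 4))/4 = (P*(-4 + q))/4 = P*(-4 + q)/4)
E(B, o) = 10 + 5*B
J(O) = (10 + 6*O)/(517 + O) (J(O) = (O + (10 + 5*O))/(O + 517) = (10 + 6*O)/(517 + O))
1/J(x(X(0, -3), 11)) = 1/(2*(5 + 3*11)/(517 + 11)) = 1/(2*(5 + 33)/528) = 1/(2*(1/528)*38) = 1/(19/132) = 132/19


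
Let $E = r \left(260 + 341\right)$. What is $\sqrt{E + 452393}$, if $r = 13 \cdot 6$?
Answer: $\sqrt{499271} \approx 706.59$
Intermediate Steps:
$r = 78$
$E = 46878$ ($E = 78 \left(260 + 341\right) = 78 \cdot 601 = 46878$)
$\sqrt{E + 452393} = \sqrt{46878 + 452393} = \sqrt{499271}$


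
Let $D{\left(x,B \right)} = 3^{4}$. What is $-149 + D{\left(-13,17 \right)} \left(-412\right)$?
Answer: $-33521$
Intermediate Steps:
$D{\left(x,B \right)} = 81$
$-149 + D{\left(-13,17 \right)} \left(-412\right) = -149 + 81 \left(-412\right) = -149 - 33372 = -33521$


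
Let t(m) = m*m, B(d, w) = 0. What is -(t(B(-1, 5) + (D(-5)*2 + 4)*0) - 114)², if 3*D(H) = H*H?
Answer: -12996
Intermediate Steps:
D(H) = H²/3 (D(H) = (H*H)/3 = H²/3)
t(m) = m²
-(t(B(-1, 5) + (D(-5)*2 + 4)*0) - 114)² = -((0 + (((⅓)*(-5)²)*2 + 4)*0)² - 114)² = -((0 + (((⅓)*25)*2 + 4)*0)² - 114)² = -((0 + ((25/3)*2 + 4)*0)² - 114)² = -((0 + (50/3 + 4)*0)² - 114)² = -((0 + (62/3)*0)² - 114)² = -((0 + 0)² - 114)² = -(0² - 114)² = -(0 - 114)² = -1*(-114)² = -1*12996 = -12996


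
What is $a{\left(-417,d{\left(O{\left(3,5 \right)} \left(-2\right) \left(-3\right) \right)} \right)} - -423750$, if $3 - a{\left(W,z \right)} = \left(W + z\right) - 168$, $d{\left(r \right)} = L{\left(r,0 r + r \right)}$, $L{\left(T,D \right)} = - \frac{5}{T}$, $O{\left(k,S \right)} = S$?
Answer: $\frac{2546029}{6} \approx 4.2434 \cdot 10^{5}$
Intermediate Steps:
$d{\left(r \right)} = - \frac{5}{r}$
$a{\left(W,z \right)} = 171 - W - z$ ($a{\left(W,z \right)} = 3 - \left(\left(W + z\right) - 168\right) = 3 - \left(-168 + W + z\right) = 171 - W - z$)
$a{\left(-417,d{\left(O{\left(3,5 \right)} \left(-2\right) \left(-3\right) \right)} \right)} - -423750 = \left(171 - -417 - - \frac{5}{5 \left(-2\right) \left(-3\right)}\right) - -423750 = \left(171 + 417 - - \frac{5}{\left(-10\right) \left(-3\right)}\right) + 423750 = \left(171 + 417 - - \frac{5}{30}\right) + 423750 = \left(171 + 417 - \left(-5\right) \frac{1}{30}\right) + 423750 = \left(171 + 417 - - \frac{1}{6}\right) + 423750 = \left(171 + 417 + \frac{1}{6}\right) + 423750 = \frac{3529}{6} + 423750 = \frac{2546029}{6}$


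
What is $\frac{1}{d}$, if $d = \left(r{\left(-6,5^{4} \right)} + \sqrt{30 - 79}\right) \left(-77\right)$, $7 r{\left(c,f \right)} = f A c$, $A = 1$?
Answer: $\frac{3750}{154713911} + \frac{49 i}{154713911} \approx 2.4238 \cdot 10^{-5} + 3.1671 \cdot 10^{-7} i$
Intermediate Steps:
$r{\left(c,f \right)} = \frac{c f}{7}$ ($r{\left(c,f \right)} = \frac{f 1 c}{7} = \frac{f c}{7} = \frac{c f}{7}$)
$d = 41250 - 539 i$ ($d = \left(\frac{1}{7} \left(-6\right) 5^{4} + \sqrt{30 - 79}\right) \left(-77\right) = \left(\frac{1}{7} \left(-6\right) 625 + \sqrt{-49}\right) \left(-77\right) = \left(- \frac{3750}{7} + 7 i\right) \left(-77\right) = 41250 - 539 i \approx 41250.0 - 539.0 i$)
$\frac{1}{d} = \frac{1}{41250 - 539 i} = \frac{41250 + 539 i}{1701853021}$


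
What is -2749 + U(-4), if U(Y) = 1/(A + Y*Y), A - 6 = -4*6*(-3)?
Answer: -258405/94 ≈ -2749.0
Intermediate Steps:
A = 78 (A = 6 - 4*6*(-3) = 6 - 24*(-3) = 6 + 72 = 78)
U(Y) = 1/(78 + Y²) (U(Y) = 1/(78 + Y*Y) = 1/(78 + Y²))
-2749 + U(-4) = -2749 + 1/(78 + (-4)²) = -2749 + 1/(78 + 16) = -2749 + 1/94 = -258405/94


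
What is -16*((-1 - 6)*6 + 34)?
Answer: 128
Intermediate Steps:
-16*((-1 - 6)*6 + 34) = -16*(-7*6 + 34) = -16*(-42 + 34) = -16*(-8) = 128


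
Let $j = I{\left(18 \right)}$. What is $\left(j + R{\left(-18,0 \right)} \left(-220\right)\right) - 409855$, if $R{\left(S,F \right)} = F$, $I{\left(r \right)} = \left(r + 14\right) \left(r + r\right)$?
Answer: $-408703$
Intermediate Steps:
$I{\left(r \right)} = 2 r \left(14 + r\right)$ ($I{\left(r \right)} = \left(14 + r\right) 2 r = 2 r \left(14 + r\right)$)
$j = 1152$ ($j = 2 \cdot 18 \left(14 + 18\right) = 2 \cdot 18 \cdot 32 = 1152$)
$\left(j + R{\left(-18,0 \right)} \left(-220\right)\right) - 409855 = \left(1152 + 0 \left(-220\right)\right) - 409855 = \left(1152 + 0\right) - 409855 = 1152 - 409855 = -408703$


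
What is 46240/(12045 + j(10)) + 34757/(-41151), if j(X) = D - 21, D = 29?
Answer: 87288007/29176059 ≈ 2.9918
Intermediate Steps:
j(X) = 8 (j(X) = 29 - 21 = 8)
46240/(12045 + j(10)) + 34757/(-41151) = 46240/(12045 + 8) + 34757/(-41151) = 46240/12053 + 34757*(-1/41151) = 46240*(1/12053) - 34757/41151 = 2720/709 - 34757/41151 = 87288007/29176059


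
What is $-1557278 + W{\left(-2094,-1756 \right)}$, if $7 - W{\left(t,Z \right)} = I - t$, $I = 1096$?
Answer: $-1560461$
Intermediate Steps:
$W{\left(t,Z \right)} = -1089 + t$ ($W{\left(t,Z \right)} = 7 - \left(1096 - t\right) = 7 + \left(-1096 + t\right) = -1089 + t$)
$-1557278 + W{\left(-2094,-1756 \right)} = -1557278 - 3183 = -1560461$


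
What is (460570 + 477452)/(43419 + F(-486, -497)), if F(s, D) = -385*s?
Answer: 312674/76843 ≈ 4.0690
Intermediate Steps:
(460570 + 477452)/(43419 + F(-486, -497)) = (460570 + 477452)/(43419 - 385*(-486)) = 938022/(43419 + 187110) = 938022/230529 = 938022*(1/230529) = 312674/76843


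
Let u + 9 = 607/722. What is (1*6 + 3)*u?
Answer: -53019/722 ≈ -73.433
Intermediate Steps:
u = -5891/722 (u = -9 + 607/722 = -5891/722 ≈ -8.1593)
(1*6 + 3)*u = (1*6 + 3)*(-5891/722) = (6 + 3)*(-5891/722) = 9*(-5891/722) = -53019/722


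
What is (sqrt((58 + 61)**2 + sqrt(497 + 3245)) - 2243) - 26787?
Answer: -29030 + sqrt(14161 + sqrt(3742)) ≈ -28911.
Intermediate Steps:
(sqrt((58 + 61)**2 + sqrt(497 + 3245)) - 2243) - 26787 = (sqrt(119**2 + sqrt(3742)) - 2243) - 26787 = (sqrt(14161 + sqrt(3742)) - 2243) - 26787 = (-2243 + sqrt(14161 + sqrt(3742))) - 26787 = -29030 + sqrt(14161 + sqrt(3742))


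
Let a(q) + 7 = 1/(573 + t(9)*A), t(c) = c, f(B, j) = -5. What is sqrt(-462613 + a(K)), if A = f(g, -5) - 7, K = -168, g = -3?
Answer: I*sqrt(100030009035)/465 ≈ 680.16*I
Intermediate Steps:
A = -12 (A = -5 - 7 = -12)
a(q) = -3254/465 (a(q) = -7 + 1/(573 + 9*(-12)) = -7 + 1/(573 - 108) = -7 + 1/465 = -3254/465)
sqrt(-462613 + a(K)) = sqrt(-462613 - 3254/465) = sqrt(-215118299/465) = I*sqrt(100030009035)/465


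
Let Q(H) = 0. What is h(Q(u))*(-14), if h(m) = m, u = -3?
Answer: 0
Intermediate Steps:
h(Q(u))*(-14) = 0*(-14) = 0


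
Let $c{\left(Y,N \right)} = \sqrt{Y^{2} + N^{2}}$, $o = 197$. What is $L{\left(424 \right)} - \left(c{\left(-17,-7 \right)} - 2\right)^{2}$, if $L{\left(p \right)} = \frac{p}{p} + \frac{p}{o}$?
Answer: $- \frac{66753}{197} + 52 \sqrt{2} \approx -265.31$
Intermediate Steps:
$c{\left(Y,N \right)} = \sqrt{N^{2} + Y^{2}}$
$L{\left(p \right)} = 1 + \frac{p}{197}$ ($L{\left(p \right)} = \frac{p}{p} + \frac{p}{197} = 1 + p \frac{1}{197} = 1 + \frac{p}{197}$)
$L{\left(424 \right)} - \left(c{\left(-17,-7 \right)} - 2\right)^{2} = \left(1 + \frac{1}{197} \cdot 424\right) - \left(\sqrt{\left(-7\right)^{2} + \left(-17\right)^{2}} - 2\right)^{2} = \left(1 + \frac{424}{197}\right) - \left(\sqrt{49 + 289} - 2\right)^{2} = \frac{621}{197} - \left(\sqrt{338} - 2\right)^{2} = \frac{621}{197} - \left(13 \sqrt{2} - 2\right)^{2} = \frac{621}{197} - \left(-2 + 13 \sqrt{2}\right)^{2}$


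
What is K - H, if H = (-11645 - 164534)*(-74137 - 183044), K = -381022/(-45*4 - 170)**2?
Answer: -2775230848379261/61250 ≈ -4.5310e+10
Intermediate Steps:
K = -190511/61250 (K = -381022/(-180 - 170)**2 = -381022/((-350)**2) = -381022/122500 = -381022*1/122500 = -190511/61250 ≈ -3.1104)
H = 45309891399 (H = -176179*(-257181) = 45309891399)
K - H = -190511/61250 - 1*45309891399 = -190511/61250 - 45309891399 = -2775230848379261/61250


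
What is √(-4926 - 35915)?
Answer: I*√40841 ≈ 202.09*I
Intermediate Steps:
√(-4926 - 35915) = √(-40841) = I*√40841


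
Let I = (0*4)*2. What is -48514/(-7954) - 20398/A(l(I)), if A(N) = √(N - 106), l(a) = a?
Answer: 24257/3977 + 10199*I*√106/53 ≈ 6.0993 + 1981.2*I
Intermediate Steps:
I = 0 (I = 0*2 = 0)
A(N) = √(-106 + N)
-48514/(-7954) - 20398/A(l(I)) = -48514/(-7954) - 20398/√(-106 + 0) = -48514*(-1/7954) - 20398*(-I*√106/106) = 24257/3977 - 20398*(-I*√106/106) = 24257/3977 - (-10199)*I*√106/53 = 24257/3977 + 10199*I*√106/53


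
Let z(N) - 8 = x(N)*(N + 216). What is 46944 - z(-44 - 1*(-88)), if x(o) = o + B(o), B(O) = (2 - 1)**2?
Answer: 35236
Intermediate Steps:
B(O) = 1 (B(O) = 1**2 = 1)
x(o) = 1 + o (x(o) = o + 1 = 1 + o)
z(N) = 8 + (1 + N)*(216 + N) (z(N) = 8 + (1 + N)*(N + 216) = 8 + (1 + N)*(216 + N))
46944 - z(-44 - 1*(-88)) = 46944 - (224 + (-44 - 1*(-88))**2 + 217*(-44 - 1*(-88))) = 46944 - (224 + (-44 + 88)**2 + 217*(-44 + 88)) = 46944 - (224 + 44**2 + 217*44) = 46944 - (224 + 1936 + 9548) = 46944 - 1*11708 = 46944 - 11708 = 35236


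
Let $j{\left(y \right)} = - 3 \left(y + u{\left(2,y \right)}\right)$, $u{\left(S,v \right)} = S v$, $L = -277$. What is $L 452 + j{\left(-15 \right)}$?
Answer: $-125069$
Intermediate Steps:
$j{\left(y \right)} = - 9 y$ ($j{\left(y \right)} = - 3 \left(y + 2 y\right) = - 3 \cdot 3 y = - 9 y$)
$L 452 + j{\left(-15 \right)} = \left(-277\right) 452 - -135 = -125204 + 135 = -125069$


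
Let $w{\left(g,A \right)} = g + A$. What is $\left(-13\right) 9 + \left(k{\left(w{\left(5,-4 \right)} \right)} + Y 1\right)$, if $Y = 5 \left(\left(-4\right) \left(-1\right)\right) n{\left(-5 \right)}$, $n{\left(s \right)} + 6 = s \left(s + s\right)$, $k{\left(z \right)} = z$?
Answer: $764$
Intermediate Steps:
$w{\left(g,A \right)} = A + g$
$n{\left(s \right)} = -6 + 2 s^{2}$ ($n{\left(s \right)} = -6 + s \left(s + s\right) = -6 + s 2 s = -6 + 2 s^{2}$)
$Y = 880$ ($Y = 5 \left(\left(-4\right) \left(-1\right)\right) \left(-6 + 2 \left(-5\right)^{2}\right) = 5 \cdot 4 \left(-6 + 2 \cdot 25\right) = 20 \left(-6 + 50\right) = 20 \cdot 44 = 880$)
$\left(-13\right) 9 + \left(k{\left(w{\left(5,-4 \right)} \right)} + Y 1\right) = \left(-13\right) 9 + \left(\left(-4 + 5\right) + 880 \cdot 1\right) = -117 + \left(1 + 880\right) = -117 + 881 = 764$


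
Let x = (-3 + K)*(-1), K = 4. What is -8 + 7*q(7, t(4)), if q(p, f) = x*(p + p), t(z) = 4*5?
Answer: -106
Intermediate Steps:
t(z) = 20
x = -1 (x = (-3 + 4)*(-1) = 1*(-1) = -1)
q(p, f) = -2*p (q(p, f) = -(p + p) = -2*p)
-8 + 7*q(7, t(4)) = -8 + 7*(-2*7) = -8 + 7*(-14) = -8 - 98 = -106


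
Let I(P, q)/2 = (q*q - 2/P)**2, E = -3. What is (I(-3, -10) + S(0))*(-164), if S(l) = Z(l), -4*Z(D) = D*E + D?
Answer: -29914912/9 ≈ -3.3239e+6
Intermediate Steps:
Z(D) = D/2 (Z(D) = -(D*(-3) + D)/4 = -(-3*D + D)/4 = -(-1)*D/2 = D/2)
S(l) = l/2
I(P, q) = 2*(q**2 - 2/P)**2 (I(P, q) = 2*(q*q - 2/P)**2 = 2*(q**2 - 2/P)**2)
(I(-3, -10) + S(0))*(-164) = (2*(-2 - 3*(-10)**2)**2/(-3)**2 + (1/2)*0)*(-164) = (2*(1/9)*(-2 - 3*100)**2 + 0)*(-164) = (2*(1/9)*(-2 - 300)**2 + 0)*(-164) = (2*(1/9)*(-302)**2 + 0)*(-164) = (2*(1/9)*91204 + 0)*(-164) = (182408/9 + 0)*(-164) = (182408/9)*(-164) = -29914912/9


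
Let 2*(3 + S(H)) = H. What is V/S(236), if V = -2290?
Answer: -458/23 ≈ -19.913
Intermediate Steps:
S(H) = -3 + H/2
V/S(236) = -2290/(-3 + (1/2)*236) = -2290/(-3 + 118) = -2290/115 = -2290*1/115 = -458/23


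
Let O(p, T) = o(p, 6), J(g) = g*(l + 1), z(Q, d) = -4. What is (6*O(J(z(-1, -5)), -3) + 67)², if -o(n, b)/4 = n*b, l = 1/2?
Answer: 866761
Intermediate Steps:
l = ½ ≈ 0.50000
J(g) = 3*g/2 (J(g) = g*(½ + 1) = g*(3/2) = 3*g/2)
o(n, b) = -4*b*n (o(n, b) = -4*n*b = -4*b*n)
O(p, T) = -24*p (O(p, T) = -4*6*p = -24*p)
(6*O(J(z(-1, -5)), -3) + 67)² = (6*(-36*(-4)) + 67)² = (6*(-24*(-6)) + 67)² = (6*144 + 67)² = (864 + 67)² = 931² = 866761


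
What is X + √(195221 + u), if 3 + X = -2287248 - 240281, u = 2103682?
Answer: -2527532 + √2298903 ≈ -2.5260e+6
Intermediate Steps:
X = -2527532 (X = -3 + (-2287248 - 240281) = -3 - 2527529 = -2527532)
X + √(195221 + u) = -2527532 + √(195221 + 2103682) = -2527532 + √2298903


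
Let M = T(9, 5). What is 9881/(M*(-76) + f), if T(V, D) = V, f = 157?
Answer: -9881/527 ≈ -18.750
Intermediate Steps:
M = 9
9881/(M*(-76) + f) = 9881/(9*(-76) + 157) = 9881/(-684 + 157) = 9881/(-527) = 9881*(-1/527) = -9881/527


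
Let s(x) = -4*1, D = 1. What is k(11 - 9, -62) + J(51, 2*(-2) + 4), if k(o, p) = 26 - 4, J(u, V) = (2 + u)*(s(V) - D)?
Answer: -243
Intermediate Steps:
s(x) = -4
J(u, V) = -10 - 5*u (J(u, V) = (2 + u)*(-4 - 1*1) = (2 + u)*(-4 - 1) = (2 + u)*(-5) = -10 - 5*u)
k(o, p) = 22
k(11 - 9, -62) + J(51, 2*(-2) + 4) = 22 + (-10 - 5*51) = 22 + (-10 - 255) = 22 - 265 = -243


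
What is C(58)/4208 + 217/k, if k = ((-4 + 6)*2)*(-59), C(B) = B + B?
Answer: -13840/15517 ≈ -0.89192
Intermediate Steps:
C(B) = 2*B
k = -236 (k = (2*2)*(-59) = 4*(-59) = -236)
C(58)/4208 + 217/k = (2*58)/4208 + 217/(-236) = 116*(1/4208) + 217*(-1/236) = 29/1052 - 217/236 = -13840/15517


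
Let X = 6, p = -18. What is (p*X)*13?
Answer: -1404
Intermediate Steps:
(p*X)*13 = -18*6*13 = -108*13 = -1404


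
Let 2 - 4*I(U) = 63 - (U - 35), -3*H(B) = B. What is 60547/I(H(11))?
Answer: -726564/299 ≈ -2430.0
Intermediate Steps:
H(B) = -B/3
I(U) = -24 + U/4 (I(U) = 1/2 - (63 - (U - 35))/4 = 1/2 - (63 - (-35 + U))/4 = 1/2 - (63 + (35 - U))/4 = 1/2 - (98 - U)/4 = 1/2 + (-49/2 + U/4) = -24 + U/4)
60547/I(H(11)) = 60547/(-24 + (-1/3*11)/4) = 60547/(-24 + (1/4)*(-11/3)) = 60547/(-24 - 11/12) = 60547/(-299/12) = 60547*(-12/299) = -726564/299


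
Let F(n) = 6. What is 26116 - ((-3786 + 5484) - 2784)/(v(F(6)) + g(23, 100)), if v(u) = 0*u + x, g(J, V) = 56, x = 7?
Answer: 548798/21 ≈ 26133.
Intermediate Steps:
v(u) = 7 (v(u) = 0*u + 7 = 0 + 7 = 7)
26116 - ((-3786 + 5484) - 2784)/(v(F(6)) + g(23, 100)) = 26116 - ((-3786 + 5484) - 2784)/(7 + 56) = 26116 - (1698 - 2784)/63 = 26116 - (-1086)/63 = 26116 - 1*(-362/21) = 26116 + 362/21 = 548798/21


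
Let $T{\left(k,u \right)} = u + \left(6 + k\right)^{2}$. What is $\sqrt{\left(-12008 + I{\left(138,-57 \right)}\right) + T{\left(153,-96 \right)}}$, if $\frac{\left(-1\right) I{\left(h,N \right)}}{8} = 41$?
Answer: $\sqrt{12849} \approx 113.35$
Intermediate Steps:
$I{\left(h,N \right)} = -328$ ($I{\left(h,N \right)} = \left(-8\right) 41 = -328$)
$\sqrt{\left(-12008 + I{\left(138,-57 \right)}\right) + T{\left(153,-96 \right)}} = \sqrt{\left(-12008 - 328\right) - \left(96 - \left(6 + 153\right)^{2}\right)} = \sqrt{-12336 - \left(96 - 159^{2}\right)} = \sqrt{-12336 + \left(-96 + 25281\right)} = \sqrt{-12336 + 25185} = \sqrt{12849}$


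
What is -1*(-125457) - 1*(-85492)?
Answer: 210949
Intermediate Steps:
-1*(-125457) - 1*(-85492) = 125457 + 85492 = 210949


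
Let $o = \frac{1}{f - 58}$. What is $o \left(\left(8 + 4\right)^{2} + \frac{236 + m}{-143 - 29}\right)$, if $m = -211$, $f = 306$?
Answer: $\frac{24743}{42656} \approx 0.58006$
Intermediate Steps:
$o = \frac{1}{248}$ ($o = \frac{1}{306 - 58} = \frac{1}{248} \approx 0.0040323$)
$o \left(\left(8 + 4\right)^{2} + \frac{236 + m}{-143 - 29}\right) = \frac{\left(8 + 4\right)^{2} + \frac{236 - 211}{-143 - 29}}{248} = \frac{12^{2} + \frac{25}{-172}}{248} = \frac{144 + 25 \left(- \frac{1}{172}\right)}{248} = \frac{144 - \frac{25}{172}}{248} = \frac{1}{248} \cdot \frac{24743}{172} = \frac{24743}{42656}$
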